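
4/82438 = 2/41219  =  0.00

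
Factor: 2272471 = 2272471^1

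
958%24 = 22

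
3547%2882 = 665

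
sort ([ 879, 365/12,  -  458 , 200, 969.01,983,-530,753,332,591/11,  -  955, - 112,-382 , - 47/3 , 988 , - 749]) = [-955, -749, - 530, - 458, - 382,  -  112, - 47/3, 365/12,591/11 , 200,332,753,  879,969.01,983,988 ] 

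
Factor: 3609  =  3^2*401^1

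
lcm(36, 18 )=36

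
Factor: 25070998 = 2^1* 67^1* 223^1*839^1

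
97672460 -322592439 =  - 224919979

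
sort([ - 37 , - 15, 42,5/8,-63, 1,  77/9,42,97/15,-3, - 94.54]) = [ - 94.54, - 63, - 37, - 15,-3, 5/8,1, 97/15, 77/9, 42,42]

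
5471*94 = 514274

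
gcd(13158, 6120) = 306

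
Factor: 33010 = 2^1*5^1 *3301^1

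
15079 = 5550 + 9529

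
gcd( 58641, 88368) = 3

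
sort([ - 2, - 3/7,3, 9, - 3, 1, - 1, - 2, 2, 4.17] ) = [- 3, - 2, - 2, - 1, - 3/7,1,2 , 3, 4.17, 9] 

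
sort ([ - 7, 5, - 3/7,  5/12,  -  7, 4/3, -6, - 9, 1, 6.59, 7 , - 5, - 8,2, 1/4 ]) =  [ - 9, - 8, - 7, - 7, - 6, -5, - 3/7,  1/4, 5/12 , 1, 4/3, 2,  5,6.59,7] 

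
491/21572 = 491/21572 =0.02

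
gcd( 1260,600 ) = 60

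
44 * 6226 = 273944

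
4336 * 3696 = 16025856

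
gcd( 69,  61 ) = 1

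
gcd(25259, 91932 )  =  1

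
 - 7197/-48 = 149+15/16 = 149.94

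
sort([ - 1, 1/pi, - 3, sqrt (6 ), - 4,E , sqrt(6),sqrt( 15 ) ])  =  [ - 4, - 3, - 1,1/pi,sqrt (6 ),  sqrt (6 ),E,sqrt( 15)]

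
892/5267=892/5267 = 0.17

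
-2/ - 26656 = 1/13328= 0.00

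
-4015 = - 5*803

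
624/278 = 312/139 = 2.24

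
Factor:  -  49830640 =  - 2^4*5^1*31^1*71^1*283^1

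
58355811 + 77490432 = 135846243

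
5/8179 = 5/8179 = 0.00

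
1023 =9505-8482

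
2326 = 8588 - 6262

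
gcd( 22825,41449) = 1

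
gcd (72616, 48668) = 4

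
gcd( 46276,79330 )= 2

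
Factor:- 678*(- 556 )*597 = 2^3*3^2*113^1*139^1*199^1 = 225049896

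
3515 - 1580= 1935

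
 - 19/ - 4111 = 19/4111 = 0.00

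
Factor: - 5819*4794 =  - 2^1*3^1 * 11^1*17^1*23^2*47^1 = - 27896286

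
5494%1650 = 544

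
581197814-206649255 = 374548559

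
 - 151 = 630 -781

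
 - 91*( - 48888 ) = 4448808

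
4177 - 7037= -2860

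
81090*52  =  4216680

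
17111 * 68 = 1163548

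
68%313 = 68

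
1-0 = 1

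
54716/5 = 54716/5 = 10943.20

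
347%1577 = 347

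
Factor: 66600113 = 41^1 *83^1 * 19571^1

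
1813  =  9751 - 7938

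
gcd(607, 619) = 1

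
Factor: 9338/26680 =2^(-2)*5^ (  -  1)*7^1=7/20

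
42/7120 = 21/3560 = 0.01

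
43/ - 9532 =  -43/9532 = - 0.00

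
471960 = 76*6210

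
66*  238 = 15708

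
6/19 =6/19 = 0.32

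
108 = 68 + 40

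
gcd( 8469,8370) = 9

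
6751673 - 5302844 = 1448829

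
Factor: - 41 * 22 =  - 902 =- 2^1 * 11^1*41^1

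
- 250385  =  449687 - 700072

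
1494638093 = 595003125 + 899634968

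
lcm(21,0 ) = 0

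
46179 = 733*63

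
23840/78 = 305 + 25/39=305.64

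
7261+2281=9542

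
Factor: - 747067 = -37^1*61^1*331^1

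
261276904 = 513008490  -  251731586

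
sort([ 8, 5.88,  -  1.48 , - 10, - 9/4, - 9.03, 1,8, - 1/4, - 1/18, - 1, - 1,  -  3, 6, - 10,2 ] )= [ - 10, - 10, - 9.03, - 3,-9/4, - 1.48, - 1,-1, - 1/4, - 1/18,1, 2, 5.88, 6, 8, 8 ]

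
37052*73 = 2704796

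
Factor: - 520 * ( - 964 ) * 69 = 34588320  =  2^5*3^1*5^1*13^1*23^1 * 241^1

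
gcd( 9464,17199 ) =91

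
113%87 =26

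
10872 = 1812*6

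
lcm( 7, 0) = 0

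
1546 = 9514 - 7968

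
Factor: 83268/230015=2^2*3^4*  5^( - 1 ) *179^( - 1) = 324/895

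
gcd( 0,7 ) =7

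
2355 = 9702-7347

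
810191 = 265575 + 544616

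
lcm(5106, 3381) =250194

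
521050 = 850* 613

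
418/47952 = 209/23976 = 0.01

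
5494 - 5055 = 439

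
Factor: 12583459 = 7^1*1797637^1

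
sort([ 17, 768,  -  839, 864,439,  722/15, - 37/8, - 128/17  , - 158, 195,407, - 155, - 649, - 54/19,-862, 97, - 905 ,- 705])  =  [-905, - 862, - 839,- 705, - 649, - 158, - 155, - 128/17,-37/8,-54/19, 17, 722/15 , 97,195, 407, 439,  768, 864 ]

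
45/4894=45/4894 = 0.01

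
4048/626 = 6 + 146/313 = 6.47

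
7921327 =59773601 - 51852274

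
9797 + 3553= 13350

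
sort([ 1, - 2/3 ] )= [ - 2/3, 1]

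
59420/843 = 59420/843 = 70.49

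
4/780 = 1/195 = 0.01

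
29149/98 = 29149/98 = 297.44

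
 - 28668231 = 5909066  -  34577297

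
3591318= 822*4369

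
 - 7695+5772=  - 1923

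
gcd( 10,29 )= 1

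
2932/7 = 418 + 6/7 = 418.86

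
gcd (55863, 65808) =9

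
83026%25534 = 6424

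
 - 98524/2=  - 49262 = - 49262.00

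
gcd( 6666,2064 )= 6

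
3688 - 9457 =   -  5769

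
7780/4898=1 + 1441/2449 =1.59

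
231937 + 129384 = 361321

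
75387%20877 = 12756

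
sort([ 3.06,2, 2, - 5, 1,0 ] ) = [ - 5, 0,  1, 2,2,3.06 ] 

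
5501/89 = 61 + 72/89 = 61.81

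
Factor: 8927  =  79^1 *113^1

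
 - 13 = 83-96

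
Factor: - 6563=-6563^1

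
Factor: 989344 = 2^5 * 43^1*719^1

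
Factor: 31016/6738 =15508/3369 = 2^2*3^( - 1 )*1123^(- 1)*3877^1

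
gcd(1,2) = 1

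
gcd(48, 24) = 24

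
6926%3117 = 692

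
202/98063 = 202/98063 = 0.00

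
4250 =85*50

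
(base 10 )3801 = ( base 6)25333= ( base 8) 7331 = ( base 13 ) 1965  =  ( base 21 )8d0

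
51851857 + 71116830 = 122968687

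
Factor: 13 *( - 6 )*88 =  - 6864 = - 2^4*3^1 * 11^1*13^1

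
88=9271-9183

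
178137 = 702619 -524482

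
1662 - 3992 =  - 2330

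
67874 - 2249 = 65625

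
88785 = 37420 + 51365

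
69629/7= 9947 =9947.00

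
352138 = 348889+3249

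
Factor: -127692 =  - 2^2*3^2*3547^1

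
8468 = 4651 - -3817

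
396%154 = 88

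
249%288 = 249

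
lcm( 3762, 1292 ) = 127908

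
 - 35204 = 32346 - 67550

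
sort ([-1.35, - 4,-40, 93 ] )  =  [ - 40, - 4, - 1.35,93 ]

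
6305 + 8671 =14976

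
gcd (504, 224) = 56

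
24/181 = 24/181 = 0.13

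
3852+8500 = 12352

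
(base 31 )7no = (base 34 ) 6fi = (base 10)7464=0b1110100101000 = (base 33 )6s6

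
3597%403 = 373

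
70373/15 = 70373/15=4691.53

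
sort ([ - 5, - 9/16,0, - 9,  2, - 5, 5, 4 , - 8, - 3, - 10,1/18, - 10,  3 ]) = [ - 10, - 10 , - 9, - 8,  -  5, - 5, - 3, - 9/16, 0,1/18,2, 3 , 4, 5]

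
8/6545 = 8/6545 = 0.00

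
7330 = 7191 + 139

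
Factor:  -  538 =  - 2^1*269^1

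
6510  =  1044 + 5466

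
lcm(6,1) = 6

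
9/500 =9/500 = 0.02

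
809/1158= 809/1158  =  0.70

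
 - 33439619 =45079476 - 78519095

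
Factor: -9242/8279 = - 2^1*17^ ( - 1)*487^(-1) * 4621^1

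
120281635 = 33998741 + 86282894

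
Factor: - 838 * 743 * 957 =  - 595860738=- 2^1 * 3^1 * 11^1*29^1*419^1*743^1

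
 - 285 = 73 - 358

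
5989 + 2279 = 8268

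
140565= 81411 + 59154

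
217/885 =217/885 = 0.25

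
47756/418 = 23878/209 = 114.25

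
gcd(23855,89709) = 1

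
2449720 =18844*130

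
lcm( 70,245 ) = 490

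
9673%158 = 35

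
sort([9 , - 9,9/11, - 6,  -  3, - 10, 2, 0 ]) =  [  -  10,-9, -6, - 3,  0, 9/11, 2, 9 ]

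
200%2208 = 200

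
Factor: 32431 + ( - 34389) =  - 1958=- 2^1*11^1 * 89^1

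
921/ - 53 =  - 18 + 33/53 = - 17.38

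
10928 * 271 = 2961488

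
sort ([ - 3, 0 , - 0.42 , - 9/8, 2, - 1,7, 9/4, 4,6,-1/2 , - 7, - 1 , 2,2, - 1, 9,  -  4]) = [-7, - 4, - 3, - 9/8, - 1, - 1, - 1, - 1/2,-0.42,0, 2,2, 2, 9/4 , 4,6,7,9] 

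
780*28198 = 21994440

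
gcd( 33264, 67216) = 16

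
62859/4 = 15714 + 3/4 = 15714.75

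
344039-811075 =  - 467036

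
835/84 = 9 + 79/84 = 9.94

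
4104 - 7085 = - 2981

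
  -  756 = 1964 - 2720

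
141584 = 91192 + 50392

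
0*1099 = 0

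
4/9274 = 2/4637 = 0.00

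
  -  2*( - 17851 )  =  35702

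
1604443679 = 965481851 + 638961828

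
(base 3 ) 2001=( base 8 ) 67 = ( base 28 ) 1R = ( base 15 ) 3A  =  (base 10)55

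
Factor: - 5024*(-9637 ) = 48416288=2^5 * 23^1*157^1*419^1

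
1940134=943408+996726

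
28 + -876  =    -  848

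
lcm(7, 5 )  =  35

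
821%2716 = 821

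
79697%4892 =1425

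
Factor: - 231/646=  - 2^( - 1)*3^1*7^1* 11^1*17^ (-1 )*19^( - 1) 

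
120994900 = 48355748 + 72639152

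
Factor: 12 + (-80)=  - 68 = - 2^2*17^1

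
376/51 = 7 + 19/51 = 7.37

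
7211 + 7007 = 14218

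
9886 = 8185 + 1701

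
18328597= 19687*931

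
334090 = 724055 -389965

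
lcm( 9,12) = 36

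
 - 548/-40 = 137/10 = 13.70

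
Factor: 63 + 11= 74 = 2^1* 37^1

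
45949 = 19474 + 26475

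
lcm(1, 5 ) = 5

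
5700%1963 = 1774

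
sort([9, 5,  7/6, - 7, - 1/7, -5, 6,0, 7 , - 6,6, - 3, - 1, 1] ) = [ -7,- 6 , - 5,-3, - 1 , - 1/7 , 0,1, 7/6 , 5, 6, 6 , 7, 9] 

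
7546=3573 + 3973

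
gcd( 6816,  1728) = 96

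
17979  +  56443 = 74422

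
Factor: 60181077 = 3^1 * 11^1*1823669^1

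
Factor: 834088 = 2^3 * 17^1*6133^1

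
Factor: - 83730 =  - 2^1*3^1*5^1*2791^1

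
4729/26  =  4729/26 = 181.88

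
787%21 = 10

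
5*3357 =16785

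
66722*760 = 50708720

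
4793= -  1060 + 5853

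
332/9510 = 166/4755 = 0.03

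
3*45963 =137889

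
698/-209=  - 698/209=-3.34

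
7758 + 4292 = 12050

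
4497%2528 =1969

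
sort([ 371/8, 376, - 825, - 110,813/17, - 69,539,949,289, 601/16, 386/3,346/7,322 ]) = [-825, -110,-69,  601/16, 371/8, 813/17,346/7, 386/3, 289, 322, 376, 539, 949 ] 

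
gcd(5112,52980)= 12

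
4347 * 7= 30429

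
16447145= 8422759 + 8024386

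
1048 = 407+641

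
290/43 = 6 + 32/43 = 6.74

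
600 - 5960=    - 5360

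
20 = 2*10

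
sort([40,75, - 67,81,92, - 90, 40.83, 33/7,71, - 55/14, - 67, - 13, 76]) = [-90, - 67,-67, - 13, - 55/14,33/7,40,  40.83,71,75,76,81 , 92]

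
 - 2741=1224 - 3965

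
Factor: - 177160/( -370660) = 2^1*103^1*431^(-1) = 206/431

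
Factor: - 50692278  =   - 2^1*3^1*7^1*13^1*227^1*409^1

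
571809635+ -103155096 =468654539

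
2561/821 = 3+98/821= 3.12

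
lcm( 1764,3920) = 35280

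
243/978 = 81/326 = 0.25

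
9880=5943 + 3937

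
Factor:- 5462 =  - 2^1*2731^1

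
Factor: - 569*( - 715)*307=124898345 = 5^1 * 11^1*13^1*307^1 * 569^1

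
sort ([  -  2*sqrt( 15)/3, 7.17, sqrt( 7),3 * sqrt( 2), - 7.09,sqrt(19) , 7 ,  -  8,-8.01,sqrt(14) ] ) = [ - 8.01, - 8 , - 7.09, - 2*sqrt (15) /3, sqrt( 7),sqrt (14 ), 3*sqrt( 2), sqrt( 19 ) , 7 , 7.17 ]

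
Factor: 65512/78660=2^1*3^ ( - 2)*5^( - 1 ) * 23^( - 1)*431^1= 862/1035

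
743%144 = 23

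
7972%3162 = 1648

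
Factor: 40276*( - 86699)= - 2^2*181^1*479^1*10069^1 = - 3491888924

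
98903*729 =72100287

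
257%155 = 102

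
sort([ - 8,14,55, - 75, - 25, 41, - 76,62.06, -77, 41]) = [ - 77, - 76, - 75, - 25,-8, 14 , 41 , 41, 55, 62.06 ]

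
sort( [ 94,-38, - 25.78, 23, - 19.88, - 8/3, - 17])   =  [ -38,-25.78,-19.88, - 17 ,-8/3, 23,94 ] 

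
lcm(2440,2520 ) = 153720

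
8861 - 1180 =7681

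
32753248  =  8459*3872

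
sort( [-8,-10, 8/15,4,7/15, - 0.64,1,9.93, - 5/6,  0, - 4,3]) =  [ - 10 , - 8, - 4,-5/6,-0.64,0,7/15,8/15, 1, 3,  4, 9.93] 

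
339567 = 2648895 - 2309328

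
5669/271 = 5669/271= 20.92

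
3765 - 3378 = 387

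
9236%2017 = 1168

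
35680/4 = 8920 = 8920.00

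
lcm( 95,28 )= 2660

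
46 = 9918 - 9872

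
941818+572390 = 1514208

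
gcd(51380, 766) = 2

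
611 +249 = 860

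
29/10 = 29/10=2.90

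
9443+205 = 9648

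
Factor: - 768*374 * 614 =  - 2^10*3^1*11^1*17^1*307^1 = - 176360448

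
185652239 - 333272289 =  - 147620050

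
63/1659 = 3/79 = 0.04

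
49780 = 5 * 9956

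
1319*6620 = 8731780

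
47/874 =47/874=0.05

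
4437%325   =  212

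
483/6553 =483/6553 = 0.07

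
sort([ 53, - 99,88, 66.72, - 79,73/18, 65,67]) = [-99 , - 79,73/18,53,65, 66.72,67, 88 ] 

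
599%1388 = 599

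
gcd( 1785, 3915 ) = 15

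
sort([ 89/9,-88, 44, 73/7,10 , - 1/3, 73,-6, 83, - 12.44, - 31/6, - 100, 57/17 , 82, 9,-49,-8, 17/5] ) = [  -  100,-88, - 49,-12.44,-8, - 6 ,-31/6, - 1/3, 57/17,17/5, 9, 89/9 , 10, 73/7, 44,  73, 82,83 ] 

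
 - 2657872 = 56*(-47462 )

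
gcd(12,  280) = 4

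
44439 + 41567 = 86006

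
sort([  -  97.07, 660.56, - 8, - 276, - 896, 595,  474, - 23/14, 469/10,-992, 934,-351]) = [ - 992,  -  896,-351, - 276, - 97.07, - 8, - 23/14,469/10 , 474, 595,660.56, 934]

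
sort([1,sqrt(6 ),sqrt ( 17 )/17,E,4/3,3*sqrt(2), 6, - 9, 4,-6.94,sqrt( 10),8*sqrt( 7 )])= [ - 9 , - 6.94,sqrt( 17)/17 , 1,  4/3, sqrt(6),E , sqrt( 10), 4,  3 * sqrt( 2 ),6,8*sqrt(7 ) ]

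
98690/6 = 16448 + 1/3 = 16448.33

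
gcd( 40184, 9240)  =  8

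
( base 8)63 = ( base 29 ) 1M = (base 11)47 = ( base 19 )2d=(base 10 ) 51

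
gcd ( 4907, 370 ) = 1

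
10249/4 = 10249/4 =2562.25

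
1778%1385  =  393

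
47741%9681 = 9017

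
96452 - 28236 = 68216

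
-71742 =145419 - 217161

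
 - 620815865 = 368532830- 989348695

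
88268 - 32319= 55949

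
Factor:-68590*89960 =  - 2^4*5^2*13^1*19^3*173^1 = - 6170356400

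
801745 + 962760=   1764505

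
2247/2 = 1123 + 1/2 =1123.50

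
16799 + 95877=112676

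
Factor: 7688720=2^4*5^1 * 13^1 * 7393^1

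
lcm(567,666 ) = 41958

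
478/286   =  239/143=1.67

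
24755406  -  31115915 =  - 6360509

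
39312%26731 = 12581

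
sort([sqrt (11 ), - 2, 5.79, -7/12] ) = [ -2,  -  7/12, sqrt(11), 5.79]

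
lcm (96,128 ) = 384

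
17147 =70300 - 53153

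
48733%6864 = 685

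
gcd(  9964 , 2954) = 2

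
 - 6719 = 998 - 7717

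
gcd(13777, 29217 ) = 1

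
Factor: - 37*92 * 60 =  - 204240 = -2^4*3^1* 5^1*23^1  *37^1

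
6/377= 6/377 = 0.02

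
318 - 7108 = - 6790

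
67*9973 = 668191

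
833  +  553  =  1386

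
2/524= 1/262 = 0.00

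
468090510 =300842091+167248419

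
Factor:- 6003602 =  - 2^1*11^1* 67^1*4073^1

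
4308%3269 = 1039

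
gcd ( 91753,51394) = 1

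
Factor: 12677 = 7^1*1811^1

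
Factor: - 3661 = -7^1*523^1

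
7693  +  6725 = 14418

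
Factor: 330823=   330823^1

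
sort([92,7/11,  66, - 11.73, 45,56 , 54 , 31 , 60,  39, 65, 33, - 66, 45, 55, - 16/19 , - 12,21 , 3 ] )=[ - 66, - 12,  -  11.73, - 16/19,7/11, 3,  21,  31,33, 39, 45,45, 54, 55 , 56 , 60, 65, 66, 92]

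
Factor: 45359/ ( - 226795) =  - 1/5 = - 5^( - 1) 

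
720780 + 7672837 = 8393617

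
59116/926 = 63+389/463 = 63.84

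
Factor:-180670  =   - 2^1*5^1*7^1*29^1*89^1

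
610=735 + -125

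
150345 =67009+83336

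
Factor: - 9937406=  - 2^1*149^1*33347^1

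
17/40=17/40= 0.42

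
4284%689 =150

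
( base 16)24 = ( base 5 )121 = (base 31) 15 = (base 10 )36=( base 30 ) 16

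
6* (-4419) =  - 26514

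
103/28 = 3  +  19/28=3.68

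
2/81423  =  2/81423 = 0.00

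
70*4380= 306600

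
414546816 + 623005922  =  1037552738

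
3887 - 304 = 3583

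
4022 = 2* 2011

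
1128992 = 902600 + 226392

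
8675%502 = 141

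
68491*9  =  616419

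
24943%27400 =24943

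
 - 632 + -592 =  - 1224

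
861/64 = 861/64=13.45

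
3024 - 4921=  - 1897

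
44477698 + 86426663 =130904361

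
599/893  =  599/893 = 0.67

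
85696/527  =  162 + 322/527  =  162.61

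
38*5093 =193534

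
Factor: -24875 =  - 5^3*  199^1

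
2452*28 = 68656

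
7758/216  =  431/12 = 35.92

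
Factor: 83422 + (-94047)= - 5^4* 17^1=- 10625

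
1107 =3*369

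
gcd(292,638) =2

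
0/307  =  0 = 0.00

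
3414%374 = 48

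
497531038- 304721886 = 192809152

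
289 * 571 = 165019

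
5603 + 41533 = 47136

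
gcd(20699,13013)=7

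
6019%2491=1037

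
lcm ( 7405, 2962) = 14810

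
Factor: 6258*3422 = 2^2*3^1*7^1*29^1*59^1*149^1 = 21414876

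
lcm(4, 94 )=188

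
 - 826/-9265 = 826/9265 = 0.09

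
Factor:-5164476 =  -2^2 * 3^1 * 31^1*13883^1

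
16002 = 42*381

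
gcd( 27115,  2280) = 5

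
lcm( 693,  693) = 693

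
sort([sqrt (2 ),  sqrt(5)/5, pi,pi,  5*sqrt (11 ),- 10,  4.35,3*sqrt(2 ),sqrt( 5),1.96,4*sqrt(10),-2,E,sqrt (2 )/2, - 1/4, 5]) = [ - 10,- 2, - 1/4  ,  sqrt( 5) /5,  sqrt (2 ) /2, sqrt(2 ),1.96,sqrt(5), E, pi,pi,3*sqrt( 2 ) , 4.35, 5,  4*sqrt( 10 ), 5*sqrt(11)]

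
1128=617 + 511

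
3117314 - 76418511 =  - 73301197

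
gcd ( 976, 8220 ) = 4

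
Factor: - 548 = - 2^2 * 137^1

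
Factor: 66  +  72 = 138  =  2^1*3^1*23^1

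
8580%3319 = 1942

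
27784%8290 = 2914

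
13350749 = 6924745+6426004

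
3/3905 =3/3905 = 0.00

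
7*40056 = 280392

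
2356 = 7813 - 5457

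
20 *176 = 3520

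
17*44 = 748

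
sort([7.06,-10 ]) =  [-10, 7.06]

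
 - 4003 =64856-68859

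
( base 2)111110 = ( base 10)62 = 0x3E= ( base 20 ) 32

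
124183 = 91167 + 33016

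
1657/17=1657/17= 97.47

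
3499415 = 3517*995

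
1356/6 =226 = 226.00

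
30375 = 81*375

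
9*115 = 1035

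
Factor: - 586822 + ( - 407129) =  - 3^4 * 7^1*1753^1 = - 993951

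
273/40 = 273/40 = 6.83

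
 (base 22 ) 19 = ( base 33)v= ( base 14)23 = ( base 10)31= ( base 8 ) 37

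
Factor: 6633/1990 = 2^( - 1 ) * 3^2*5^( - 1 )*11^1*67^1*199^(-1)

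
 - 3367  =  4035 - 7402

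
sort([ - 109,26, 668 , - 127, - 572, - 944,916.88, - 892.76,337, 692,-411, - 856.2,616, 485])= [  -  944 , - 892.76, - 856.2,  -  572, - 411, - 127, - 109,26,337,485, 616,668,692,916.88 ] 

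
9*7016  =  63144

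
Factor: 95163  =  3^1*31721^1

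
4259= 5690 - 1431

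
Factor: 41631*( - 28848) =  - 1200971088 = -2^4 * 3^2*601^1*13877^1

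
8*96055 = 768440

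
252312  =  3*84104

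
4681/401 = 11 + 270/401 = 11.67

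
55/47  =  1 + 8/47 = 1.17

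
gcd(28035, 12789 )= 63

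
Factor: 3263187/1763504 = 2^(  -  4)*3^1*19^( - 1)*5801^( - 1 )*1087729^1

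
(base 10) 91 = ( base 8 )133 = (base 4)1123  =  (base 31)2T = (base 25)3g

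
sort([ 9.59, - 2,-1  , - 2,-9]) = [  -  9, - 2,  -  2, - 1,9.59] 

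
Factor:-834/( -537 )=2^1*139^1*179^( - 1 ) = 278/179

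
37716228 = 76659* 492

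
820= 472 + 348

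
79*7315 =577885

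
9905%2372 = 417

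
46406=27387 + 19019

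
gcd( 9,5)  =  1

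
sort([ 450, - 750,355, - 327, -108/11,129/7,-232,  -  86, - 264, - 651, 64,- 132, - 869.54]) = [ - 869.54, - 750, - 651, - 327,- 264,  -  232, - 132, - 86, -108/11 , 129/7, 64, 355,450 ]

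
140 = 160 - 20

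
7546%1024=378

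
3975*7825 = 31104375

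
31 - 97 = -66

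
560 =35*16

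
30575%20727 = 9848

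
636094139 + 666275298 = 1302369437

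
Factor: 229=229^1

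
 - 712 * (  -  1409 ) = 1003208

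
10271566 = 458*22427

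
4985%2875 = 2110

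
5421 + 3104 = 8525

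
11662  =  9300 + 2362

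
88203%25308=12279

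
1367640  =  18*75980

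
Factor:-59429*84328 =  - 2^3*67^1*83^1*127^1*887^1  =  - 5011528712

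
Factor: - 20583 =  - 3^2* 2287^1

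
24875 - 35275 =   -  10400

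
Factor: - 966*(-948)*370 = 2^4*3^2*5^1 * 7^1*23^1*37^1*79^1 = 338834160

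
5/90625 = 1/18125 = 0.00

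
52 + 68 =120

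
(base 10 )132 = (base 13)a2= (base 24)5c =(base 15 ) 8C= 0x84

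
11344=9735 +1609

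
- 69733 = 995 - 70728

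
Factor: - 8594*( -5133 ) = 2^1*3^1 * 29^1*59^1*4297^1 = 44113002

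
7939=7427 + 512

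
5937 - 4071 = 1866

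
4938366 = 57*86638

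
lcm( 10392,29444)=176664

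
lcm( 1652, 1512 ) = 89208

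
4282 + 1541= 5823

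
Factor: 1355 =5^1*271^1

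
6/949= 6/949  =  0.01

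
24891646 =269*92534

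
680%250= 180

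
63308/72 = 15827/18 = 879.28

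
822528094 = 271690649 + 550837445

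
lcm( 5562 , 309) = 5562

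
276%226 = 50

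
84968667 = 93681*907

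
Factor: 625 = 5^4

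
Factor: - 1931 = -1931^1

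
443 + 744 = 1187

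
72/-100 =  - 1 + 7/25= - 0.72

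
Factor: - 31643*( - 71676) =2268043668 = 2^2*3^2 * 11^1*181^1*31643^1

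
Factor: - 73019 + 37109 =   -  2^1*3^3*5^1*7^1*19^1 = - 35910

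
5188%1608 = 364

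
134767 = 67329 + 67438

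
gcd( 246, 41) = 41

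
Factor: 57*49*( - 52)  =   - 145236=- 2^2*3^1*7^2*13^1*19^1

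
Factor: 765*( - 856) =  - 654840 = -2^3*3^2*5^1*17^1 * 107^1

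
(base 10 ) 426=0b110101010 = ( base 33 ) cu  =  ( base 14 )226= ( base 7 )1146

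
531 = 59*9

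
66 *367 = 24222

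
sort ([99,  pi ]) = [pi, 99]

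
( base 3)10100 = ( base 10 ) 90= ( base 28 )36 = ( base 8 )132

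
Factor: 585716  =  2^2 * 181^1 * 809^1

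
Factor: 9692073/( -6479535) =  - 3230691/2159845= - 3^1*5^( - 1) * 409^1*487^( - 1 )*887^ ( - 1) *2633^1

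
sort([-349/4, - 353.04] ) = [ -353.04,-349/4]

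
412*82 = 33784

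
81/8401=81/8401 = 0.01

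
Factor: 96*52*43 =214656= 2^7*3^1*13^1*43^1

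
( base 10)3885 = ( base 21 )8h0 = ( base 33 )3io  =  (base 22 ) 80D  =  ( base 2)111100101101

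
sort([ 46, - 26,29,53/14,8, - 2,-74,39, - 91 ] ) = [-91, - 74,-26, - 2, 53/14,8, 29,39,46 ]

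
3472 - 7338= - 3866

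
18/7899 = 6/2633=0.00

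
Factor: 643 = 643^1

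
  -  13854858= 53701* (-258)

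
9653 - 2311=7342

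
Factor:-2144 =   -  2^5*67^1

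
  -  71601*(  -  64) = 4582464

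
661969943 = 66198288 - - 595771655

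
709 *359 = 254531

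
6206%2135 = 1936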